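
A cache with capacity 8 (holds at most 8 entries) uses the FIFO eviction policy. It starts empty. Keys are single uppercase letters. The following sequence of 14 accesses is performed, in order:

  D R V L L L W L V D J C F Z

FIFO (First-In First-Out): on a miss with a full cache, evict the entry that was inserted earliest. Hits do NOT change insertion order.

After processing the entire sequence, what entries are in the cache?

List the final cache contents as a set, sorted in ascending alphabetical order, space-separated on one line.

Answer: C F J L R V W Z

Derivation:
FIFO simulation (capacity=8):
  1. access D: MISS. Cache (old->new): [D]
  2. access R: MISS. Cache (old->new): [D R]
  3. access V: MISS. Cache (old->new): [D R V]
  4. access L: MISS. Cache (old->new): [D R V L]
  5. access L: HIT. Cache (old->new): [D R V L]
  6. access L: HIT. Cache (old->new): [D R V L]
  7. access W: MISS. Cache (old->new): [D R V L W]
  8. access L: HIT. Cache (old->new): [D R V L W]
  9. access V: HIT. Cache (old->new): [D R V L W]
  10. access D: HIT. Cache (old->new): [D R V L W]
  11. access J: MISS. Cache (old->new): [D R V L W J]
  12. access C: MISS. Cache (old->new): [D R V L W J C]
  13. access F: MISS. Cache (old->new): [D R V L W J C F]
  14. access Z: MISS, evict D. Cache (old->new): [R V L W J C F Z]
Total: 5 hits, 9 misses, 1 evictions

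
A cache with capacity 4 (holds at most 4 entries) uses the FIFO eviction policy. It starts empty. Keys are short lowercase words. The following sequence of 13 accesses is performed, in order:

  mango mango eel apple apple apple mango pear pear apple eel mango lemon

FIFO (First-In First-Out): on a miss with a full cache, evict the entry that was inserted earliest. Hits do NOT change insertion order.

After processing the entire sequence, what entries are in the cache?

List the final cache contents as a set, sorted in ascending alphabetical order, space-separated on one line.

Answer: apple eel lemon pear

Derivation:
FIFO simulation (capacity=4):
  1. access mango: MISS. Cache (old->new): [mango]
  2. access mango: HIT. Cache (old->new): [mango]
  3. access eel: MISS. Cache (old->new): [mango eel]
  4. access apple: MISS. Cache (old->new): [mango eel apple]
  5. access apple: HIT. Cache (old->new): [mango eel apple]
  6. access apple: HIT. Cache (old->new): [mango eel apple]
  7. access mango: HIT. Cache (old->new): [mango eel apple]
  8. access pear: MISS. Cache (old->new): [mango eel apple pear]
  9. access pear: HIT. Cache (old->new): [mango eel apple pear]
  10. access apple: HIT. Cache (old->new): [mango eel apple pear]
  11. access eel: HIT. Cache (old->new): [mango eel apple pear]
  12. access mango: HIT. Cache (old->new): [mango eel apple pear]
  13. access lemon: MISS, evict mango. Cache (old->new): [eel apple pear lemon]
Total: 8 hits, 5 misses, 1 evictions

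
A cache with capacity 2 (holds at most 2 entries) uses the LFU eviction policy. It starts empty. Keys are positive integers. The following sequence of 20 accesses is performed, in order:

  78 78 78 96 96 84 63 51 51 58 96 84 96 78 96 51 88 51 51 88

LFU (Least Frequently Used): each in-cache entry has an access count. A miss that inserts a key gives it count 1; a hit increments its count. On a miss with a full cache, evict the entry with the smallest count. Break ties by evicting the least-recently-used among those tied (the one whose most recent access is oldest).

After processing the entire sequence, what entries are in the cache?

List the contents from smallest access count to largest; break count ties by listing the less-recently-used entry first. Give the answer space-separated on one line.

Answer: 88 78

Derivation:
LFU simulation (capacity=2):
  1. access 78: MISS. Cache: [78(c=1)]
  2. access 78: HIT, count now 2. Cache: [78(c=2)]
  3. access 78: HIT, count now 3. Cache: [78(c=3)]
  4. access 96: MISS. Cache: [96(c=1) 78(c=3)]
  5. access 96: HIT, count now 2. Cache: [96(c=2) 78(c=3)]
  6. access 84: MISS, evict 96(c=2). Cache: [84(c=1) 78(c=3)]
  7. access 63: MISS, evict 84(c=1). Cache: [63(c=1) 78(c=3)]
  8. access 51: MISS, evict 63(c=1). Cache: [51(c=1) 78(c=3)]
  9. access 51: HIT, count now 2. Cache: [51(c=2) 78(c=3)]
  10. access 58: MISS, evict 51(c=2). Cache: [58(c=1) 78(c=3)]
  11. access 96: MISS, evict 58(c=1). Cache: [96(c=1) 78(c=3)]
  12. access 84: MISS, evict 96(c=1). Cache: [84(c=1) 78(c=3)]
  13. access 96: MISS, evict 84(c=1). Cache: [96(c=1) 78(c=3)]
  14. access 78: HIT, count now 4. Cache: [96(c=1) 78(c=4)]
  15. access 96: HIT, count now 2. Cache: [96(c=2) 78(c=4)]
  16. access 51: MISS, evict 96(c=2). Cache: [51(c=1) 78(c=4)]
  17. access 88: MISS, evict 51(c=1). Cache: [88(c=1) 78(c=4)]
  18. access 51: MISS, evict 88(c=1). Cache: [51(c=1) 78(c=4)]
  19. access 51: HIT, count now 2. Cache: [51(c=2) 78(c=4)]
  20. access 88: MISS, evict 51(c=2). Cache: [88(c=1) 78(c=4)]
Total: 7 hits, 13 misses, 11 evictions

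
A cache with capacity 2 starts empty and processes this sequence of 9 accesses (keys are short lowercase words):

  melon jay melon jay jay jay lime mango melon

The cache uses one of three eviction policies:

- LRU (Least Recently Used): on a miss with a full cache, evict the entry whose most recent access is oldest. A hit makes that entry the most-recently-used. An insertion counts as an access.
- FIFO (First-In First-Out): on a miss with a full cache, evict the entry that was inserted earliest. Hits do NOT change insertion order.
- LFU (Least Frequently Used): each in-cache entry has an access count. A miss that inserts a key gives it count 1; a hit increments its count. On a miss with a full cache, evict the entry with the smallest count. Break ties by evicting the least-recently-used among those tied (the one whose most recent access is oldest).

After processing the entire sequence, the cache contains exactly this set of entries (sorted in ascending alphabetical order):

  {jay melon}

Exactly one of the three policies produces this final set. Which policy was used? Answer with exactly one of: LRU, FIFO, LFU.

Answer: LFU

Derivation:
Simulating under each policy and comparing final sets:
  LRU: final set = {mango melon} -> differs
  FIFO: final set = {mango melon} -> differs
  LFU: final set = {jay melon} -> MATCHES target
Only LFU produces the target set.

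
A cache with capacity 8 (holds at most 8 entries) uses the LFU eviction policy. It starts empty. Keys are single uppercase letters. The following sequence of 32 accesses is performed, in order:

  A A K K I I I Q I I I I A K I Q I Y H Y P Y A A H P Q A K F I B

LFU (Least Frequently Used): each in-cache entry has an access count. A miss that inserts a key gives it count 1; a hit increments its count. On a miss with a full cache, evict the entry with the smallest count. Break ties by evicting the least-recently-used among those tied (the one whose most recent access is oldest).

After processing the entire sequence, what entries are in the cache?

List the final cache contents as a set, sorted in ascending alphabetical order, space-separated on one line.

Answer: A B H I K P Q Y

Derivation:
LFU simulation (capacity=8):
  1. access A: MISS. Cache: [A(c=1)]
  2. access A: HIT, count now 2. Cache: [A(c=2)]
  3. access K: MISS. Cache: [K(c=1) A(c=2)]
  4. access K: HIT, count now 2. Cache: [A(c=2) K(c=2)]
  5. access I: MISS. Cache: [I(c=1) A(c=2) K(c=2)]
  6. access I: HIT, count now 2. Cache: [A(c=2) K(c=2) I(c=2)]
  7. access I: HIT, count now 3. Cache: [A(c=2) K(c=2) I(c=3)]
  8. access Q: MISS. Cache: [Q(c=1) A(c=2) K(c=2) I(c=3)]
  9. access I: HIT, count now 4. Cache: [Q(c=1) A(c=2) K(c=2) I(c=4)]
  10. access I: HIT, count now 5. Cache: [Q(c=1) A(c=2) K(c=2) I(c=5)]
  11. access I: HIT, count now 6. Cache: [Q(c=1) A(c=2) K(c=2) I(c=6)]
  12. access I: HIT, count now 7. Cache: [Q(c=1) A(c=2) K(c=2) I(c=7)]
  13. access A: HIT, count now 3. Cache: [Q(c=1) K(c=2) A(c=3) I(c=7)]
  14. access K: HIT, count now 3. Cache: [Q(c=1) A(c=3) K(c=3) I(c=7)]
  15. access I: HIT, count now 8. Cache: [Q(c=1) A(c=3) K(c=3) I(c=8)]
  16. access Q: HIT, count now 2. Cache: [Q(c=2) A(c=3) K(c=3) I(c=8)]
  17. access I: HIT, count now 9. Cache: [Q(c=2) A(c=3) K(c=3) I(c=9)]
  18. access Y: MISS. Cache: [Y(c=1) Q(c=2) A(c=3) K(c=3) I(c=9)]
  19. access H: MISS. Cache: [Y(c=1) H(c=1) Q(c=2) A(c=3) K(c=3) I(c=9)]
  20. access Y: HIT, count now 2. Cache: [H(c=1) Q(c=2) Y(c=2) A(c=3) K(c=3) I(c=9)]
  21. access P: MISS. Cache: [H(c=1) P(c=1) Q(c=2) Y(c=2) A(c=3) K(c=3) I(c=9)]
  22. access Y: HIT, count now 3. Cache: [H(c=1) P(c=1) Q(c=2) A(c=3) K(c=3) Y(c=3) I(c=9)]
  23. access A: HIT, count now 4. Cache: [H(c=1) P(c=1) Q(c=2) K(c=3) Y(c=3) A(c=4) I(c=9)]
  24. access A: HIT, count now 5. Cache: [H(c=1) P(c=1) Q(c=2) K(c=3) Y(c=3) A(c=5) I(c=9)]
  25. access H: HIT, count now 2. Cache: [P(c=1) Q(c=2) H(c=2) K(c=3) Y(c=3) A(c=5) I(c=9)]
  26. access P: HIT, count now 2. Cache: [Q(c=2) H(c=2) P(c=2) K(c=3) Y(c=3) A(c=5) I(c=9)]
  27. access Q: HIT, count now 3. Cache: [H(c=2) P(c=2) K(c=3) Y(c=3) Q(c=3) A(c=5) I(c=9)]
  28. access A: HIT, count now 6. Cache: [H(c=2) P(c=2) K(c=3) Y(c=3) Q(c=3) A(c=6) I(c=9)]
  29. access K: HIT, count now 4. Cache: [H(c=2) P(c=2) Y(c=3) Q(c=3) K(c=4) A(c=6) I(c=9)]
  30. access F: MISS. Cache: [F(c=1) H(c=2) P(c=2) Y(c=3) Q(c=3) K(c=4) A(c=6) I(c=9)]
  31. access I: HIT, count now 10. Cache: [F(c=1) H(c=2) P(c=2) Y(c=3) Q(c=3) K(c=4) A(c=6) I(c=10)]
  32. access B: MISS, evict F(c=1). Cache: [B(c=1) H(c=2) P(c=2) Y(c=3) Q(c=3) K(c=4) A(c=6) I(c=10)]
Total: 23 hits, 9 misses, 1 evictions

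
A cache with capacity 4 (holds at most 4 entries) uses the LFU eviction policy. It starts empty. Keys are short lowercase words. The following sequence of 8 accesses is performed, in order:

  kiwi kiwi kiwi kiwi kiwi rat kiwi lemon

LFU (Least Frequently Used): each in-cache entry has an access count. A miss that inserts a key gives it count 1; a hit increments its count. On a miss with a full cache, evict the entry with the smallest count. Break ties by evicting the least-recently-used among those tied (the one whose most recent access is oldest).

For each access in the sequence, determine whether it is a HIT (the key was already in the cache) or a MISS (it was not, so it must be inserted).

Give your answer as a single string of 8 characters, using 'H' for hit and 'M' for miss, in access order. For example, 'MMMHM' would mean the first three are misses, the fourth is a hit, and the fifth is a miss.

Answer: MHHHHMHM

Derivation:
LFU simulation (capacity=4):
  1. access kiwi: MISS. Cache: [kiwi(c=1)]
  2. access kiwi: HIT, count now 2. Cache: [kiwi(c=2)]
  3. access kiwi: HIT, count now 3. Cache: [kiwi(c=3)]
  4. access kiwi: HIT, count now 4. Cache: [kiwi(c=4)]
  5. access kiwi: HIT, count now 5. Cache: [kiwi(c=5)]
  6. access rat: MISS. Cache: [rat(c=1) kiwi(c=5)]
  7. access kiwi: HIT, count now 6. Cache: [rat(c=1) kiwi(c=6)]
  8. access lemon: MISS. Cache: [rat(c=1) lemon(c=1) kiwi(c=6)]
Total: 5 hits, 3 misses, 0 evictions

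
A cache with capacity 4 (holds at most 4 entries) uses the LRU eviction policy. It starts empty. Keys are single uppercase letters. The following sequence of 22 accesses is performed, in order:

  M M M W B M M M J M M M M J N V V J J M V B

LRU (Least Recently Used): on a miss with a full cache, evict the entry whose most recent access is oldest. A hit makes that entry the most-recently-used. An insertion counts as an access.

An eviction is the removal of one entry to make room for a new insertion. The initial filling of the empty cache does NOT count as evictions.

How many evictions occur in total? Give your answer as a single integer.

Answer: 3

Derivation:
LRU simulation (capacity=4):
  1. access M: MISS. Cache (LRU->MRU): [M]
  2. access M: HIT. Cache (LRU->MRU): [M]
  3. access M: HIT. Cache (LRU->MRU): [M]
  4. access W: MISS. Cache (LRU->MRU): [M W]
  5. access B: MISS. Cache (LRU->MRU): [M W B]
  6. access M: HIT. Cache (LRU->MRU): [W B M]
  7. access M: HIT. Cache (LRU->MRU): [W B M]
  8. access M: HIT. Cache (LRU->MRU): [W B M]
  9. access J: MISS. Cache (LRU->MRU): [W B M J]
  10. access M: HIT. Cache (LRU->MRU): [W B J M]
  11. access M: HIT. Cache (LRU->MRU): [W B J M]
  12. access M: HIT. Cache (LRU->MRU): [W B J M]
  13. access M: HIT. Cache (LRU->MRU): [W B J M]
  14. access J: HIT. Cache (LRU->MRU): [W B M J]
  15. access N: MISS, evict W. Cache (LRU->MRU): [B M J N]
  16. access V: MISS, evict B. Cache (LRU->MRU): [M J N V]
  17. access V: HIT. Cache (LRU->MRU): [M J N V]
  18. access J: HIT. Cache (LRU->MRU): [M N V J]
  19. access J: HIT. Cache (LRU->MRU): [M N V J]
  20. access M: HIT. Cache (LRU->MRU): [N V J M]
  21. access V: HIT. Cache (LRU->MRU): [N J M V]
  22. access B: MISS, evict N. Cache (LRU->MRU): [J M V B]
Total: 15 hits, 7 misses, 3 evictions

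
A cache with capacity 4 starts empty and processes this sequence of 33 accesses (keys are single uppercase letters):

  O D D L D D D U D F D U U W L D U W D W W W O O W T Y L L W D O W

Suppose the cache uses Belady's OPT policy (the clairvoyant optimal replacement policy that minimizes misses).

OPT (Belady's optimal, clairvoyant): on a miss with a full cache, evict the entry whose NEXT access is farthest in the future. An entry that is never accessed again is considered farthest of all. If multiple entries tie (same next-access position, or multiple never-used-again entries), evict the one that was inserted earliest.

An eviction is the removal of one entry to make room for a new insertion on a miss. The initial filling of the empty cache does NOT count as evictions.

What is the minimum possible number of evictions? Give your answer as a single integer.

OPT (Belady) simulation (capacity=4):
  1. access O: MISS. Cache: [O]
  2. access D: MISS. Cache: [O D]
  3. access D: HIT. Next use of D: step 5. Cache: [O D]
  4. access L: MISS. Cache: [O D L]
  5. access D: HIT. Next use of D: step 6. Cache: [O D L]
  6. access D: HIT. Next use of D: step 7. Cache: [O D L]
  7. access D: HIT. Next use of D: step 9. Cache: [O D L]
  8. access U: MISS. Cache: [O D L U]
  9. access D: HIT. Next use of D: step 11. Cache: [O D L U]
  10. access F: MISS, evict O (next use: step 23). Cache: [D L U F]
  11. access D: HIT. Next use of D: step 16. Cache: [D L U F]
  12. access U: HIT. Next use of U: step 13. Cache: [D L U F]
  13. access U: HIT. Next use of U: step 17. Cache: [D L U F]
  14. access W: MISS, evict F (next use: never). Cache: [D L U W]
  15. access L: HIT. Next use of L: step 28. Cache: [D L U W]
  16. access D: HIT. Next use of D: step 19. Cache: [D L U W]
  17. access U: HIT. Next use of U: never. Cache: [D L U W]
  18. access W: HIT. Next use of W: step 20. Cache: [D L U W]
  19. access D: HIT. Next use of D: step 31. Cache: [D L U W]
  20. access W: HIT. Next use of W: step 21. Cache: [D L U W]
  21. access W: HIT. Next use of W: step 22. Cache: [D L U W]
  22. access W: HIT. Next use of W: step 25. Cache: [D L U W]
  23. access O: MISS, evict U (next use: never). Cache: [D L W O]
  24. access O: HIT. Next use of O: step 32. Cache: [D L W O]
  25. access W: HIT. Next use of W: step 30. Cache: [D L W O]
  26. access T: MISS, evict O (next use: step 32). Cache: [D L W T]
  27. access Y: MISS, evict T (next use: never). Cache: [D L W Y]
  28. access L: HIT. Next use of L: step 29. Cache: [D L W Y]
  29. access L: HIT. Next use of L: never. Cache: [D L W Y]
  30. access W: HIT. Next use of W: step 33. Cache: [D L W Y]
  31. access D: HIT. Next use of D: never. Cache: [D L W Y]
  32. access O: MISS, evict D (next use: never). Cache: [L W Y O]
  33. access W: HIT. Next use of W: never. Cache: [L W Y O]
Total: 23 hits, 10 misses, 6 evictions

Answer: 6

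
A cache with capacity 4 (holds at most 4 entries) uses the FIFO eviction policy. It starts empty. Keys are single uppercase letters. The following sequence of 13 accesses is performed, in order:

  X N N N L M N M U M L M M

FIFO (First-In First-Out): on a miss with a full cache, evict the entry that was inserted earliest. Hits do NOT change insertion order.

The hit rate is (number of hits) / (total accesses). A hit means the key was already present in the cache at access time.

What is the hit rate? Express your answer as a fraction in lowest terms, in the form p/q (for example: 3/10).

Answer: 8/13

Derivation:
FIFO simulation (capacity=4):
  1. access X: MISS. Cache (old->new): [X]
  2. access N: MISS. Cache (old->new): [X N]
  3. access N: HIT. Cache (old->new): [X N]
  4. access N: HIT. Cache (old->new): [X N]
  5. access L: MISS. Cache (old->new): [X N L]
  6. access M: MISS. Cache (old->new): [X N L M]
  7. access N: HIT. Cache (old->new): [X N L M]
  8. access M: HIT. Cache (old->new): [X N L M]
  9. access U: MISS, evict X. Cache (old->new): [N L M U]
  10. access M: HIT. Cache (old->new): [N L M U]
  11. access L: HIT. Cache (old->new): [N L M U]
  12. access M: HIT. Cache (old->new): [N L M U]
  13. access M: HIT. Cache (old->new): [N L M U]
Total: 8 hits, 5 misses, 1 evictions

Hit rate = 8/13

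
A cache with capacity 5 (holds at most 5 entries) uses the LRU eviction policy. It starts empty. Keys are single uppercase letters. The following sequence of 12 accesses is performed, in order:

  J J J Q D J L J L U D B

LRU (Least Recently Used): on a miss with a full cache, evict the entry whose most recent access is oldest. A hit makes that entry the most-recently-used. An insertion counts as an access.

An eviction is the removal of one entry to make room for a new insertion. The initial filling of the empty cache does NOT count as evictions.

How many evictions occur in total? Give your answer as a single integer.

Answer: 1

Derivation:
LRU simulation (capacity=5):
  1. access J: MISS. Cache (LRU->MRU): [J]
  2. access J: HIT. Cache (LRU->MRU): [J]
  3. access J: HIT. Cache (LRU->MRU): [J]
  4. access Q: MISS. Cache (LRU->MRU): [J Q]
  5. access D: MISS. Cache (LRU->MRU): [J Q D]
  6. access J: HIT. Cache (LRU->MRU): [Q D J]
  7. access L: MISS. Cache (LRU->MRU): [Q D J L]
  8. access J: HIT. Cache (LRU->MRU): [Q D L J]
  9. access L: HIT. Cache (LRU->MRU): [Q D J L]
  10. access U: MISS. Cache (LRU->MRU): [Q D J L U]
  11. access D: HIT. Cache (LRU->MRU): [Q J L U D]
  12. access B: MISS, evict Q. Cache (LRU->MRU): [J L U D B]
Total: 6 hits, 6 misses, 1 evictions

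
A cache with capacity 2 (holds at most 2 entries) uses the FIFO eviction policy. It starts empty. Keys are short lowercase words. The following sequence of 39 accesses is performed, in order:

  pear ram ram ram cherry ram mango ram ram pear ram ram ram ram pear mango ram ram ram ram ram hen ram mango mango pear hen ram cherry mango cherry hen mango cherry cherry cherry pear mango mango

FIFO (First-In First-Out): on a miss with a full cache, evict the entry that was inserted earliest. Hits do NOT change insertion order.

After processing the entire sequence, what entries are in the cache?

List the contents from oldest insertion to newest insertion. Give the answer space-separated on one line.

Answer: pear mango

Derivation:
FIFO simulation (capacity=2):
  1. access pear: MISS. Cache (old->new): [pear]
  2. access ram: MISS. Cache (old->new): [pear ram]
  3. access ram: HIT. Cache (old->new): [pear ram]
  4. access ram: HIT. Cache (old->new): [pear ram]
  5. access cherry: MISS, evict pear. Cache (old->new): [ram cherry]
  6. access ram: HIT. Cache (old->new): [ram cherry]
  7. access mango: MISS, evict ram. Cache (old->new): [cherry mango]
  8. access ram: MISS, evict cherry. Cache (old->new): [mango ram]
  9. access ram: HIT. Cache (old->new): [mango ram]
  10. access pear: MISS, evict mango. Cache (old->new): [ram pear]
  11. access ram: HIT. Cache (old->new): [ram pear]
  12. access ram: HIT. Cache (old->new): [ram pear]
  13. access ram: HIT. Cache (old->new): [ram pear]
  14. access ram: HIT. Cache (old->new): [ram pear]
  15. access pear: HIT. Cache (old->new): [ram pear]
  16. access mango: MISS, evict ram. Cache (old->new): [pear mango]
  17. access ram: MISS, evict pear. Cache (old->new): [mango ram]
  18. access ram: HIT. Cache (old->new): [mango ram]
  19. access ram: HIT. Cache (old->new): [mango ram]
  20. access ram: HIT. Cache (old->new): [mango ram]
  21. access ram: HIT. Cache (old->new): [mango ram]
  22. access hen: MISS, evict mango. Cache (old->new): [ram hen]
  23. access ram: HIT. Cache (old->new): [ram hen]
  24. access mango: MISS, evict ram. Cache (old->new): [hen mango]
  25. access mango: HIT. Cache (old->new): [hen mango]
  26. access pear: MISS, evict hen. Cache (old->new): [mango pear]
  27. access hen: MISS, evict mango. Cache (old->new): [pear hen]
  28. access ram: MISS, evict pear. Cache (old->new): [hen ram]
  29. access cherry: MISS, evict hen. Cache (old->new): [ram cherry]
  30. access mango: MISS, evict ram. Cache (old->new): [cherry mango]
  31. access cherry: HIT. Cache (old->new): [cherry mango]
  32. access hen: MISS, evict cherry. Cache (old->new): [mango hen]
  33. access mango: HIT. Cache (old->new): [mango hen]
  34. access cherry: MISS, evict mango. Cache (old->new): [hen cherry]
  35. access cherry: HIT. Cache (old->new): [hen cherry]
  36. access cherry: HIT. Cache (old->new): [hen cherry]
  37. access pear: MISS, evict hen. Cache (old->new): [cherry pear]
  38. access mango: MISS, evict cherry. Cache (old->new): [pear mango]
  39. access mango: HIT. Cache (old->new): [pear mango]
Total: 20 hits, 19 misses, 17 evictions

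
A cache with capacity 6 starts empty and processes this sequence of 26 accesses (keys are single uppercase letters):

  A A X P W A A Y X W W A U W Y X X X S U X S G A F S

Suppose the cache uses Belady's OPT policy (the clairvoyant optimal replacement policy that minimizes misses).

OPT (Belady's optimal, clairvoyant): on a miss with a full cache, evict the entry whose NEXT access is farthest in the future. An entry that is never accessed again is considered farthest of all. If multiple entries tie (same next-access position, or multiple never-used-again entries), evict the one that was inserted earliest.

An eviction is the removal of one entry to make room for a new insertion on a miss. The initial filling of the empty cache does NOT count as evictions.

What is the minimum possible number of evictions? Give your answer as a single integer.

OPT (Belady) simulation (capacity=6):
  1. access A: MISS. Cache: [A]
  2. access A: HIT. Next use of A: step 6. Cache: [A]
  3. access X: MISS. Cache: [A X]
  4. access P: MISS. Cache: [A X P]
  5. access W: MISS. Cache: [A X P W]
  6. access A: HIT. Next use of A: step 7. Cache: [A X P W]
  7. access A: HIT. Next use of A: step 12. Cache: [A X P W]
  8. access Y: MISS. Cache: [A X P W Y]
  9. access X: HIT. Next use of X: step 16. Cache: [A X P W Y]
  10. access W: HIT. Next use of W: step 11. Cache: [A X P W Y]
  11. access W: HIT. Next use of W: step 14. Cache: [A X P W Y]
  12. access A: HIT. Next use of A: step 24. Cache: [A X P W Y]
  13. access U: MISS. Cache: [A X P W Y U]
  14. access W: HIT. Next use of W: never. Cache: [A X P W Y U]
  15. access Y: HIT. Next use of Y: never. Cache: [A X P W Y U]
  16. access X: HIT. Next use of X: step 17. Cache: [A X P W Y U]
  17. access X: HIT. Next use of X: step 18. Cache: [A X P W Y U]
  18. access X: HIT. Next use of X: step 21. Cache: [A X P W Y U]
  19. access S: MISS, evict P (next use: never). Cache: [A X W Y U S]
  20. access U: HIT. Next use of U: never. Cache: [A X W Y U S]
  21. access X: HIT. Next use of X: never. Cache: [A X W Y U S]
  22. access S: HIT. Next use of S: step 26. Cache: [A X W Y U S]
  23. access G: MISS, evict X (next use: never). Cache: [A W Y U S G]
  24. access A: HIT. Next use of A: never. Cache: [A W Y U S G]
  25. access F: MISS, evict A (next use: never). Cache: [W Y U S G F]
  26. access S: HIT. Next use of S: never. Cache: [W Y U S G F]
Total: 17 hits, 9 misses, 3 evictions

Answer: 3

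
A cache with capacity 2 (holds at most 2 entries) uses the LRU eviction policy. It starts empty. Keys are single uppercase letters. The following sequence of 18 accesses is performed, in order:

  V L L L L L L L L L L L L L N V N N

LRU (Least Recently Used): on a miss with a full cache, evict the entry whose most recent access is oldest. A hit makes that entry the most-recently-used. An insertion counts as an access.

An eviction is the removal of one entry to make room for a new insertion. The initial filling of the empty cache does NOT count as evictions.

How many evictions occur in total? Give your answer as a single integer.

LRU simulation (capacity=2):
  1. access V: MISS. Cache (LRU->MRU): [V]
  2. access L: MISS. Cache (LRU->MRU): [V L]
  3. access L: HIT. Cache (LRU->MRU): [V L]
  4. access L: HIT. Cache (LRU->MRU): [V L]
  5. access L: HIT. Cache (LRU->MRU): [V L]
  6. access L: HIT. Cache (LRU->MRU): [V L]
  7. access L: HIT. Cache (LRU->MRU): [V L]
  8. access L: HIT. Cache (LRU->MRU): [V L]
  9. access L: HIT. Cache (LRU->MRU): [V L]
  10. access L: HIT. Cache (LRU->MRU): [V L]
  11. access L: HIT. Cache (LRU->MRU): [V L]
  12. access L: HIT. Cache (LRU->MRU): [V L]
  13. access L: HIT. Cache (LRU->MRU): [V L]
  14. access L: HIT. Cache (LRU->MRU): [V L]
  15. access N: MISS, evict V. Cache (LRU->MRU): [L N]
  16. access V: MISS, evict L. Cache (LRU->MRU): [N V]
  17. access N: HIT. Cache (LRU->MRU): [V N]
  18. access N: HIT. Cache (LRU->MRU): [V N]
Total: 14 hits, 4 misses, 2 evictions

Answer: 2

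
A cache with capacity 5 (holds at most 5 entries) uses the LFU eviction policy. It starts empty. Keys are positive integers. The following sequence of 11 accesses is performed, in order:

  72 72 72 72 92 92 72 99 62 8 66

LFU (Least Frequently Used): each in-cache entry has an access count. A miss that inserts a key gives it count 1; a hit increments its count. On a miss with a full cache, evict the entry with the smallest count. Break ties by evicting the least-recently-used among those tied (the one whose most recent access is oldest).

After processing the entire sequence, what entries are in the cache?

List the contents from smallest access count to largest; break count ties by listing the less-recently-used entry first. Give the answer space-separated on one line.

Answer: 62 8 66 92 72

Derivation:
LFU simulation (capacity=5):
  1. access 72: MISS. Cache: [72(c=1)]
  2. access 72: HIT, count now 2. Cache: [72(c=2)]
  3. access 72: HIT, count now 3. Cache: [72(c=3)]
  4. access 72: HIT, count now 4. Cache: [72(c=4)]
  5. access 92: MISS. Cache: [92(c=1) 72(c=4)]
  6. access 92: HIT, count now 2. Cache: [92(c=2) 72(c=4)]
  7. access 72: HIT, count now 5. Cache: [92(c=2) 72(c=5)]
  8. access 99: MISS. Cache: [99(c=1) 92(c=2) 72(c=5)]
  9. access 62: MISS. Cache: [99(c=1) 62(c=1) 92(c=2) 72(c=5)]
  10. access 8: MISS. Cache: [99(c=1) 62(c=1) 8(c=1) 92(c=2) 72(c=5)]
  11. access 66: MISS, evict 99(c=1). Cache: [62(c=1) 8(c=1) 66(c=1) 92(c=2) 72(c=5)]
Total: 5 hits, 6 misses, 1 evictions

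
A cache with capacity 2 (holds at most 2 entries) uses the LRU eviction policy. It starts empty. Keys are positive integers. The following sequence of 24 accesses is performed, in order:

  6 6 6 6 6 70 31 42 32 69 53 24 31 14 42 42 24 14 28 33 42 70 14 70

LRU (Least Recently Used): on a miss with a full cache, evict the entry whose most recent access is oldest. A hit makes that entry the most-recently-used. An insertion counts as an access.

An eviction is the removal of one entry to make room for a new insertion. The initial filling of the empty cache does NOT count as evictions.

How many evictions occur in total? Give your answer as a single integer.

Answer: 16

Derivation:
LRU simulation (capacity=2):
  1. access 6: MISS. Cache (LRU->MRU): [6]
  2. access 6: HIT. Cache (LRU->MRU): [6]
  3. access 6: HIT. Cache (LRU->MRU): [6]
  4. access 6: HIT. Cache (LRU->MRU): [6]
  5. access 6: HIT. Cache (LRU->MRU): [6]
  6. access 70: MISS. Cache (LRU->MRU): [6 70]
  7. access 31: MISS, evict 6. Cache (LRU->MRU): [70 31]
  8. access 42: MISS, evict 70. Cache (LRU->MRU): [31 42]
  9. access 32: MISS, evict 31. Cache (LRU->MRU): [42 32]
  10. access 69: MISS, evict 42. Cache (LRU->MRU): [32 69]
  11. access 53: MISS, evict 32. Cache (LRU->MRU): [69 53]
  12. access 24: MISS, evict 69. Cache (LRU->MRU): [53 24]
  13. access 31: MISS, evict 53. Cache (LRU->MRU): [24 31]
  14. access 14: MISS, evict 24. Cache (LRU->MRU): [31 14]
  15. access 42: MISS, evict 31. Cache (LRU->MRU): [14 42]
  16. access 42: HIT. Cache (LRU->MRU): [14 42]
  17. access 24: MISS, evict 14. Cache (LRU->MRU): [42 24]
  18. access 14: MISS, evict 42. Cache (LRU->MRU): [24 14]
  19. access 28: MISS, evict 24. Cache (LRU->MRU): [14 28]
  20. access 33: MISS, evict 14. Cache (LRU->MRU): [28 33]
  21. access 42: MISS, evict 28. Cache (LRU->MRU): [33 42]
  22. access 70: MISS, evict 33. Cache (LRU->MRU): [42 70]
  23. access 14: MISS, evict 42. Cache (LRU->MRU): [70 14]
  24. access 70: HIT. Cache (LRU->MRU): [14 70]
Total: 6 hits, 18 misses, 16 evictions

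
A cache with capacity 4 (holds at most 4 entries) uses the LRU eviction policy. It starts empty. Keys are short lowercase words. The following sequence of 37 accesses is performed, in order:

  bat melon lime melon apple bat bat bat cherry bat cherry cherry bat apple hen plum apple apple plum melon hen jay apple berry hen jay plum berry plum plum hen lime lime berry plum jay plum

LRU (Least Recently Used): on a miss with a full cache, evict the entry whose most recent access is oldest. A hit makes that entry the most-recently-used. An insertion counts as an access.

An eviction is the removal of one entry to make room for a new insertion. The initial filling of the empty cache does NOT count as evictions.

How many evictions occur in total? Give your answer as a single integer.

LRU simulation (capacity=4):
  1. access bat: MISS. Cache (LRU->MRU): [bat]
  2. access melon: MISS. Cache (LRU->MRU): [bat melon]
  3. access lime: MISS. Cache (LRU->MRU): [bat melon lime]
  4. access melon: HIT. Cache (LRU->MRU): [bat lime melon]
  5. access apple: MISS. Cache (LRU->MRU): [bat lime melon apple]
  6. access bat: HIT. Cache (LRU->MRU): [lime melon apple bat]
  7. access bat: HIT. Cache (LRU->MRU): [lime melon apple bat]
  8. access bat: HIT. Cache (LRU->MRU): [lime melon apple bat]
  9. access cherry: MISS, evict lime. Cache (LRU->MRU): [melon apple bat cherry]
  10. access bat: HIT. Cache (LRU->MRU): [melon apple cherry bat]
  11. access cherry: HIT. Cache (LRU->MRU): [melon apple bat cherry]
  12. access cherry: HIT. Cache (LRU->MRU): [melon apple bat cherry]
  13. access bat: HIT. Cache (LRU->MRU): [melon apple cherry bat]
  14. access apple: HIT. Cache (LRU->MRU): [melon cherry bat apple]
  15. access hen: MISS, evict melon. Cache (LRU->MRU): [cherry bat apple hen]
  16. access plum: MISS, evict cherry. Cache (LRU->MRU): [bat apple hen plum]
  17. access apple: HIT. Cache (LRU->MRU): [bat hen plum apple]
  18. access apple: HIT. Cache (LRU->MRU): [bat hen plum apple]
  19. access plum: HIT. Cache (LRU->MRU): [bat hen apple plum]
  20. access melon: MISS, evict bat. Cache (LRU->MRU): [hen apple plum melon]
  21. access hen: HIT. Cache (LRU->MRU): [apple plum melon hen]
  22. access jay: MISS, evict apple. Cache (LRU->MRU): [plum melon hen jay]
  23. access apple: MISS, evict plum. Cache (LRU->MRU): [melon hen jay apple]
  24. access berry: MISS, evict melon. Cache (LRU->MRU): [hen jay apple berry]
  25. access hen: HIT. Cache (LRU->MRU): [jay apple berry hen]
  26. access jay: HIT. Cache (LRU->MRU): [apple berry hen jay]
  27. access plum: MISS, evict apple. Cache (LRU->MRU): [berry hen jay plum]
  28. access berry: HIT. Cache (LRU->MRU): [hen jay plum berry]
  29. access plum: HIT. Cache (LRU->MRU): [hen jay berry plum]
  30. access plum: HIT. Cache (LRU->MRU): [hen jay berry plum]
  31. access hen: HIT. Cache (LRU->MRU): [jay berry plum hen]
  32. access lime: MISS, evict jay. Cache (LRU->MRU): [berry plum hen lime]
  33. access lime: HIT. Cache (LRU->MRU): [berry plum hen lime]
  34. access berry: HIT. Cache (LRU->MRU): [plum hen lime berry]
  35. access plum: HIT. Cache (LRU->MRU): [hen lime berry plum]
  36. access jay: MISS, evict hen. Cache (LRU->MRU): [lime berry plum jay]
  37. access plum: HIT. Cache (LRU->MRU): [lime berry jay plum]
Total: 23 hits, 14 misses, 10 evictions

Answer: 10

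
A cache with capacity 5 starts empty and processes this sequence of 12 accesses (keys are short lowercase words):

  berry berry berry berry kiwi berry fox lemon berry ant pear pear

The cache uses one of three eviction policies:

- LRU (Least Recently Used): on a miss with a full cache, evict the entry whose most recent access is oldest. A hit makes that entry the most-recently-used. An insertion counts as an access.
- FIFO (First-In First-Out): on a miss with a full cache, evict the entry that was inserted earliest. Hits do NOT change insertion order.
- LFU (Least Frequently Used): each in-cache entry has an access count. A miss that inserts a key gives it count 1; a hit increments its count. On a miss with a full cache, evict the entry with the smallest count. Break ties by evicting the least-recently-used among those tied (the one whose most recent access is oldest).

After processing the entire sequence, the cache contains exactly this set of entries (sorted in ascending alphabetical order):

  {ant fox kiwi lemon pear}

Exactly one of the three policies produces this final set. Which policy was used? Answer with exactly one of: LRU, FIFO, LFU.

Answer: FIFO

Derivation:
Simulating under each policy and comparing final sets:
  LRU: final set = {ant berry fox lemon pear} -> differs
  FIFO: final set = {ant fox kiwi lemon pear} -> MATCHES target
  LFU: final set = {ant berry fox lemon pear} -> differs
Only FIFO produces the target set.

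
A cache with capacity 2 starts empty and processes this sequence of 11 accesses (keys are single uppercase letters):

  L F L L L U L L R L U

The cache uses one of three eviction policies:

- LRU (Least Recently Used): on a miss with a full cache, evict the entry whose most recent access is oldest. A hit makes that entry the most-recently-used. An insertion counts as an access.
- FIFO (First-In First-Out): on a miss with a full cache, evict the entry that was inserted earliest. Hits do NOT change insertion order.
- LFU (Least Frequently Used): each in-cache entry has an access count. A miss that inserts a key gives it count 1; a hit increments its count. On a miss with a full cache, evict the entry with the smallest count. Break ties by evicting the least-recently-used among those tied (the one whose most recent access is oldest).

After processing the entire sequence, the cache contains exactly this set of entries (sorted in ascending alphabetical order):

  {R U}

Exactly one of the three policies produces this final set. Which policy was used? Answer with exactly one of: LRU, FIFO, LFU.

Answer: FIFO

Derivation:
Simulating under each policy and comparing final sets:
  LRU: final set = {L U} -> differs
  FIFO: final set = {R U} -> MATCHES target
  LFU: final set = {L U} -> differs
Only FIFO produces the target set.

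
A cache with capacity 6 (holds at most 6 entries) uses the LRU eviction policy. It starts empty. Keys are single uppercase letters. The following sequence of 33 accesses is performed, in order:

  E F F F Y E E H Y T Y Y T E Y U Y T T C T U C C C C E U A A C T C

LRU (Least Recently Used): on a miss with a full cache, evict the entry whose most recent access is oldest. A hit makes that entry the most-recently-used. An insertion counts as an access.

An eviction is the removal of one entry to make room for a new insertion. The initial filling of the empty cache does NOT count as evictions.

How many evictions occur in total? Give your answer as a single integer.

LRU simulation (capacity=6):
  1. access E: MISS. Cache (LRU->MRU): [E]
  2. access F: MISS. Cache (LRU->MRU): [E F]
  3. access F: HIT. Cache (LRU->MRU): [E F]
  4. access F: HIT. Cache (LRU->MRU): [E F]
  5. access Y: MISS. Cache (LRU->MRU): [E F Y]
  6. access E: HIT. Cache (LRU->MRU): [F Y E]
  7. access E: HIT. Cache (LRU->MRU): [F Y E]
  8. access H: MISS. Cache (LRU->MRU): [F Y E H]
  9. access Y: HIT. Cache (LRU->MRU): [F E H Y]
  10. access T: MISS. Cache (LRU->MRU): [F E H Y T]
  11. access Y: HIT. Cache (LRU->MRU): [F E H T Y]
  12. access Y: HIT. Cache (LRU->MRU): [F E H T Y]
  13. access T: HIT. Cache (LRU->MRU): [F E H Y T]
  14. access E: HIT. Cache (LRU->MRU): [F H Y T E]
  15. access Y: HIT. Cache (LRU->MRU): [F H T E Y]
  16. access U: MISS. Cache (LRU->MRU): [F H T E Y U]
  17. access Y: HIT. Cache (LRU->MRU): [F H T E U Y]
  18. access T: HIT. Cache (LRU->MRU): [F H E U Y T]
  19. access T: HIT. Cache (LRU->MRU): [F H E U Y T]
  20. access C: MISS, evict F. Cache (LRU->MRU): [H E U Y T C]
  21. access T: HIT. Cache (LRU->MRU): [H E U Y C T]
  22. access U: HIT. Cache (LRU->MRU): [H E Y C T U]
  23. access C: HIT. Cache (LRU->MRU): [H E Y T U C]
  24. access C: HIT. Cache (LRU->MRU): [H E Y T U C]
  25. access C: HIT. Cache (LRU->MRU): [H E Y T U C]
  26. access C: HIT. Cache (LRU->MRU): [H E Y T U C]
  27. access E: HIT. Cache (LRU->MRU): [H Y T U C E]
  28. access U: HIT. Cache (LRU->MRU): [H Y T C E U]
  29. access A: MISS, evict H. Cache (LRU->MRU): [Y T C E U A]
  30. access A: HIT. Cache (LRU->MRU): [Y T C E U A]
  31. access C: HIT. Cache (LRU->MRU): [Y T E U A C]
  32. access T: HIT. Cache (LRU->MRU): [Y E U A C T]
  33. access C: HIT. Cache (LRU->MRU): [Y E U A T C]
Total: 25 hits, 8 misses, 2 evictions

Answer: 2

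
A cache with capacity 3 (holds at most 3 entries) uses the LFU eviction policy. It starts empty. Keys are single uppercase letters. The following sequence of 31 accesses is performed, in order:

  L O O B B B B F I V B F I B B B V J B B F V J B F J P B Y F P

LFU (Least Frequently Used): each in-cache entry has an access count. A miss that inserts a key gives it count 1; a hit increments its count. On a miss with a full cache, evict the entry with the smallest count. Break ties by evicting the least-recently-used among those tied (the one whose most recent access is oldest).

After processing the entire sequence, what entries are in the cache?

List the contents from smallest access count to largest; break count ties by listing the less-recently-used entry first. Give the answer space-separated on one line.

Answer: P O B

Derivation:
LFU simulation (capacity=3):
  1. access L: MISS. Cache: [L(c=1)]
  2. access O: MISS. Cache: [L(c=1) O(c=1)]
  3. access O: HIT, count now 2. Cache: [L(c=1) O(c=2)]
  4. access B: MISS. Cache: [L(c=1) B(c=1) O(c=2)]
  5. access B: HIT, count now 2. Cache: [L(c=1) O(c=2) B(c=2)]
  6. access B: HIT, count now 3. Cache: [L(c=1) O(c=2) B(c=3)]
  7. access B: HIT, count now 4. Cache: [L(c=1) O(c=2) B(c=4)]
  8. access F: MISS, evict L(c=1). Cache: [F(c=1) O(c=2) B(c=4)]
  9. access I: MISS, evict F(c=1). Cache: [I(c=1) O(c=2) B(c=4)]
  10. access V: MISS, evict I(c=1). Cache: [V(c=1) O(c=2) B(c=4)]
  11. access B: HIT, count now 5. Cache: [V(c=1) O(c=2) B(c=5)]
  12. access F: MISS, evict V(c=1). Cache: [F(c=1) O(c=2) B(c=5)]
  13. access I: MISS, evict F(c=1). Cache: [I(c=1) O(c=2) B(c=5)]
  14. access B: HIT, count now 6. Cache: [I(c=1) O(c=2) B(c=6)]
  15. access B: HIT, count now 7. Cache: [I(c=1) O(c=2) B(c=7)]
  16. access B: HIT, count now 8. Cache: [I(c=1) O(c=2) B(c=8)]
  17. access V: MISS, evict I(c=1). Cache: [V(c=1) O(c=2) B(c=8)]
  18. access J: MISS, evict V(c=1). Cache: [J(c=1) O(c=2) B(c=8)]
  19. access B: HIT, count now 9. Cache: [J(c=1) O(c=2) B(c=9)]
  20. access B: HIT, count now 10. Cache: [J(c=1) O(c=2) B(c=10)]
  21. access F: MISS, evict J(c=1). Cache: [F(c=1) O(c=2) B(c=10)]
  22. access V: MISS, evict F(c=1). Cache: [V(c=1) O(c=2) B(c=10)]
  23. access J: MISS, evict V(c=1). Cache: [J(c=1) O(c=2) B(c=10)]
  24. access B: HIT, count now 11. Cache: [J(c=1) O(c=2) B(c=11)]
  25. access F: MISS, evict J(c=1). Cache: [F(c=1) O(c=2) B(c=11)]
  26. access J: MISS, evict F(c=1). Cache: [J(c=1) O(c=2) B(c=11)]
  27. access P: MISS, evict J(c=1). Cache: [P(c=1) O(c=2) B(c=11)]
  28. access B: HIT, count now 12. Cache: [P(c=1) O(c=2) B(c=12)]
  29. access Y: MISS, evict P(c=1). Cache: [Y(c=1) O(c=2) B(c=12)]
  30. access F: MISS, evict Y(c=1). Cache: [F(c=1) O(c=2) B(c=12)]
  31. access P: MISS, evict F(c=1). Cache: [P(c=1) O(c=2) B(c=12)]
Total: 12 hits, 19 misses, 16 evictions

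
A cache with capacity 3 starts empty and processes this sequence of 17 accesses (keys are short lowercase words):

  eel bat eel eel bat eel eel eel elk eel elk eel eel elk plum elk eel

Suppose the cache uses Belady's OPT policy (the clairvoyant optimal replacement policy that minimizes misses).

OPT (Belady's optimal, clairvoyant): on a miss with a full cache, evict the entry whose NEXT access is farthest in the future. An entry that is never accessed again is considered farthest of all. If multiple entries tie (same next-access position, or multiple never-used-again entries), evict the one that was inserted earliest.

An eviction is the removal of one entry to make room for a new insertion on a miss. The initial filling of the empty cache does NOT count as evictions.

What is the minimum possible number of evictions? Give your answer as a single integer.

Answer: 1

Derivation:
OPT (Belady) simulation (capacity=3):
  1. access eel: MISS. Cache: [eel]
  2. access bat: MISS. Cache: [eel bat]
  3. access eel: HIT. Next use of eel: step 4. Cache: [eel bat]
  4. access eel: HIT. Next use of eel: step 6. Cache: [eel bat]
  5. access bat: HIT. Next use of bat: never. Cache: [eel bat]
  6. access eel: HIT. Next use of eel: step 7. Cache: [eel bat]
  7. access eel: HIT. Next use of eel: step 8. Cache: [eel bat]
  8. access eel: HIT. Next use of eel: step 10. Cache: [eel bat]
  9. access elk: MISS. Cache: [eel bat elk]
  10. access eel: HIT. Next use of eel: step 12. Cache: [eel bat elk]
  11. access elk: HIT. Next use of elk: step 14. Cache: [eel bat elk]
  12. access eel: HIT. Next use of eel: step 13. Cache: [eel bat elk]
  13. access eel: HIT. Next use of eel: step 17. Cache: [eel bat elk]
  14. access elk: HIT. Next use of elk: step 16. Cache: [eel bat elk]
  15. access plum: MISS, evict bat (next use: never). Cache: [eel elk plum]
  16. access elk: HIT. Next use of elk: never. Cache: [eel elk plum]
  17. access eel: HIT. Next use of eel: never. Cache: [eel elk plum]
Total: 13 hits, 4 misses, 1 evictions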